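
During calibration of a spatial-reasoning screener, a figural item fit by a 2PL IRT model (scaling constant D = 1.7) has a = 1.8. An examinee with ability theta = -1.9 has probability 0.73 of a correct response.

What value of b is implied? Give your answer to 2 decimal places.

-2.23

P(theta) = 1 / (1 + exp(−D·a(theta − b)))
logit(0.73) = ln(0.73/0.27) = 0.9946
b = theta − logit/(1.7·a) = -1.9 − 0.9946/3.0600 = -2.2250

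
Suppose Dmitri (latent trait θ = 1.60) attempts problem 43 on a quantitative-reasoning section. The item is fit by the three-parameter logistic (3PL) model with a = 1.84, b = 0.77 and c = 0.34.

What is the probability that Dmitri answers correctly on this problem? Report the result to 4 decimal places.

0.8823

P(θ) = c + (1 − c) · 1 / (1 + exp(−a(θ − b)))
Exponent: 1.84 × (1.60 − 0.77) = 1.5272
1/(1 + e^{-1.5272}) = 0.8216
P = 0.34 + 0.66 × 0.8216 = 0.8823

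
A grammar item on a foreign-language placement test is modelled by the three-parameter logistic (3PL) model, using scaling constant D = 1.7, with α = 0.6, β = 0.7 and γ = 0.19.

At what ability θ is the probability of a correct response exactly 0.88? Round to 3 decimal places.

2.415

P(θ) = γ + (1 − γ) · 1 / (1 + exp(−D·α(θ − β)))
Remove guessing floor: (0.88 − 0.19)/(1 − 0.19) = 0.8519
logit = ln(0.8519/0.1481) = 1.7492
θ = β + logit/(1.7·α) = 0.7 + 1.7492/1.0200 = 2.4149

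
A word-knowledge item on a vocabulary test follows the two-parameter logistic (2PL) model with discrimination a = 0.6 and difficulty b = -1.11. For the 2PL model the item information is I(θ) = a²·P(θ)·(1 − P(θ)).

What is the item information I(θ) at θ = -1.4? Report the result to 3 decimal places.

0.089

P = 1/(1+e^{0.1740}) = 0.4566
P(1−P) = 0.4566 × 0.5434 = 0.2481
I = a² × P(1−P) = 0.6² × 0.2481 = 0.08932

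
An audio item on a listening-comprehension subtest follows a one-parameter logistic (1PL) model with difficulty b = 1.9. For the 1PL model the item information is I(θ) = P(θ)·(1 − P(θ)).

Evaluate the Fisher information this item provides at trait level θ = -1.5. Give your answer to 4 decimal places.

0.0313

P = 1/(1+e^{3.4000}) = 0.0323
P(1−P) = 0.0323 × 0.9677 = 0.0313
I = P(1−P) = 0.03125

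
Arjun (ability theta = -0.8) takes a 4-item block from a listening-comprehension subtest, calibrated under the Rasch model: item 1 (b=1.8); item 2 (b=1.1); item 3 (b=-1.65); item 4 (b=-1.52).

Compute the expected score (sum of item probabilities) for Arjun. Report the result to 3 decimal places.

1.572

P(theta) = 1 / (1 + exp(−(theta − b)))
P_1 = 1/(1+e^{2.6000}) = 0.0691
P_2 = 1/(1+e^{1.9000}) = 0.1301
P_3 = 1/(1+e^{-0.8500}) = 0.7006
P_4 = 1/(1+e^{-0.7200}) = 0.6726
E[score] = 0.0691 + 0.1301 + 0.7006 + 0.6726 = 1.5724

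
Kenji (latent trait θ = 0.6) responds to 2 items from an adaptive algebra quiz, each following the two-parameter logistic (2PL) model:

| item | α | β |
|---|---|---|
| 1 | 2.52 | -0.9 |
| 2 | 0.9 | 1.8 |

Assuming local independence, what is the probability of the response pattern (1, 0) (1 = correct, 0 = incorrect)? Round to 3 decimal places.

0.730

P(θ) = 1 / (1 + exp(−α(θ − β)))
P_1 = 1/(1+e^{-3.7800}) = 0.9777
P_2 = 1/(1+e^{1.0800}) = 0.2535
L = P_1 × (1−P_2) = 0.9777 × 0.7465 = 0.72984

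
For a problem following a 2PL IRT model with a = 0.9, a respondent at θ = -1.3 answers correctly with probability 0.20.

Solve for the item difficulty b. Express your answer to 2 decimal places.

P(θ) = 1 / (1 + exp(−a(θ − b)))
logit(0.20) = ln(0.20/0.80) = -1.3863
b = θ − logit/(a) = -1.3 − (-1.3863)/0.9000 = 0.2403

0.24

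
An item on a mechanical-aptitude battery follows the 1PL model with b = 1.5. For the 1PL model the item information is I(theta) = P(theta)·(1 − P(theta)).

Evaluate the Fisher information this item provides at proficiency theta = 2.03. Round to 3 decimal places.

P = 1/(1+e^{-0.5300}) = 0.6295
P(1−P) = 0.6295 × 0.3705 = 0.2332
I = P(1−P) = 0.23323

0.233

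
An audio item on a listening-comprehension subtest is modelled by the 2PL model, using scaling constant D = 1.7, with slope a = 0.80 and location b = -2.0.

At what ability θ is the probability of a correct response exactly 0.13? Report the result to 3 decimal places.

-3.398

P(θ) = 1 / (1 + exp(−D·a(θ − b)))
logit = ln(0.1300/0.8700) = -1.9010
θ = b + logit/(1.7·a) = -2.0 + (-1.9010)/1.3600 = -3.3978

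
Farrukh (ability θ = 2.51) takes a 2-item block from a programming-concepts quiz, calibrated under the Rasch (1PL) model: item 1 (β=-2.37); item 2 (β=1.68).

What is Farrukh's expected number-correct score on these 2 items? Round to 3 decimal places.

1.689

P(θ) = 1 / (1 + exp(−(θ − β)))
P_1 = 1/(1+e^{-4.8800}) = 0.9925
P_2 = 1/(1+e^{-0.8300}) = 0.6964
E[score] = 0.9925 + 0.6964 = 1.6888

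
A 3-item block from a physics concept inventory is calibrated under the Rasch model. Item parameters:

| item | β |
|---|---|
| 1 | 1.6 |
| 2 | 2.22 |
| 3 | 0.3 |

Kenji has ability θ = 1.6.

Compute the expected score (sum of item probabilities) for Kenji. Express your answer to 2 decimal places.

1.64

P(θ) = 1 / (1 + exp(−(θ − β)))
P_1 = 1/(1+e^{0.0000}) = 0.5000
P_2 = 1/(1+e^{0.6200}) = 0.3498
P_3 = 1/(1+e^{-1.3000}) = 0.7858
E[score] = 0.5000 + 0.3498 + 0.7858 = 1.6356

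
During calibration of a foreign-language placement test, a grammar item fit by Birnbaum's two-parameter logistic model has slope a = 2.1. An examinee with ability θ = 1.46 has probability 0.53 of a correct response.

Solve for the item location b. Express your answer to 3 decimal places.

1.403

P(θ) = 1 / (1 + exp(−a(θ − b)))
logit(0.53) = ln(0.53/0.47) = 0.1201
b = θ − logit/(a) = 1.46 − 0.1201/2.1000 = 1.4028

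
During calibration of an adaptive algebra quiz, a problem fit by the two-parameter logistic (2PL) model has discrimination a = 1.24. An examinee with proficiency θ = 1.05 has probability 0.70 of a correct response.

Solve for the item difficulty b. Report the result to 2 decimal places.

P(θ) = 1 / (1 + exp(−a(θ − b)))
logit(0.70) = ln(0.70/0.30) = 0.8473
b = θ − logit/(a) = 1.05 − 0.8473/1.2400 = 0.3667

0.37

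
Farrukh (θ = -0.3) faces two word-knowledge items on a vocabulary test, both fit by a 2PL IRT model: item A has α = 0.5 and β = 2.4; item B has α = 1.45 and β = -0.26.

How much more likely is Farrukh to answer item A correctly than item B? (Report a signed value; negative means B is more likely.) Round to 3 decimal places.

-0.280

P(θ) = 1 / (1 + exp(−α(θ − β)))
P_A = 0.2059
P_B = 0.4855
P_A − P_B = -0.2796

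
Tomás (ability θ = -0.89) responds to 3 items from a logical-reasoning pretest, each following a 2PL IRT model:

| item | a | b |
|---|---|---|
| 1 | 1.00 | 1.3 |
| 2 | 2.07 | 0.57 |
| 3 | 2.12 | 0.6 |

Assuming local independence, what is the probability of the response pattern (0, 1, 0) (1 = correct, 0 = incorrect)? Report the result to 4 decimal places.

P(θ) = 1 / (1 + exp(−a(θ − b)))
P_1 = 1/(1+e^{2.1900}) = 0.1007
P_2 = 1/(1+e^{3.0222}) = 0.0464
P_3 = 1/(1+e^{3.1588}) = 0.0407
L = (1−P_1) × P_2 × (1−P_3) = 0.8993 × 0.0464 × 0.9593 = 0.04006

0.0401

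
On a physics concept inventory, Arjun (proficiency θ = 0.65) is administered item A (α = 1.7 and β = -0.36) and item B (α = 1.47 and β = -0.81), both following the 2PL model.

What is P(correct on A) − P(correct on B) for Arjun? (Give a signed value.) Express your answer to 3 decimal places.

-0.048

P(θ) = 1 / (1 + exp(−α(θ − β)))
P_A = 0.8477
P_B = 0.8953
P_A − P_B = -0.0476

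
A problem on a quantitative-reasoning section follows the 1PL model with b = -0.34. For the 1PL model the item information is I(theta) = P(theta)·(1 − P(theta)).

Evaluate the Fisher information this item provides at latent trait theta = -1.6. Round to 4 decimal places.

0.1721

P = 1/(1+e^{1.2600}) = 0.2210
P(1−P) = 0.2210 × 0.7790 = 0.1721
I = P(1−P) = 0.17214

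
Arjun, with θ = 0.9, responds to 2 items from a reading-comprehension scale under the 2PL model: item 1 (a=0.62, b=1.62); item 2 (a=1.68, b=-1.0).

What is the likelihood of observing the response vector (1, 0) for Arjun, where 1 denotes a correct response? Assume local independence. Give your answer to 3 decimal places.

0.015

P(θ) = 1 / (1 + exp(−a(θ − b)))
P_1 = 1/(1+e^{0.4464}) = 0.3902
P_2 = 1/(1+e^{-3.1920}) = 0.9605
L = P_1 × (1−P_2) = 0.3902 × 0.0395 = 0.01540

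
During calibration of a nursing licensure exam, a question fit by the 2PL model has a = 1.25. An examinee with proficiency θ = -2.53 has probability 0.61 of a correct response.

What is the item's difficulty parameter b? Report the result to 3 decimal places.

P(θ) = 1 / (1 + exp(−a(θ − b)))
logit(0.61) = ln(0.61/0.39) = 0.4473
b = θ − logit/(a) = -2.53 − 0.4473/1.2500 = -2.8878

-2.888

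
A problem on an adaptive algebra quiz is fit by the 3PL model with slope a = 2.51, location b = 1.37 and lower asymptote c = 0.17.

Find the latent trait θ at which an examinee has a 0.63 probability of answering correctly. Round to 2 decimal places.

P(θ) = c + (1 − c) · 1 / (1 + exp(−a(θ − b)))
Remove guessing floor: (0.63 − 0.17)/(1 − 0.17) = 0.5542
logit = ln(0.5542/0.4458) = 0.2177
θ = b + logit/(a) = 1.37 + 0.2177/2.5100 = 1.4567

1.46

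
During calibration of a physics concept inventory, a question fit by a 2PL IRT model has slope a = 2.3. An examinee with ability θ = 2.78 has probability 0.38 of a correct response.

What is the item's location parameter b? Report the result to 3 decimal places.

P(θ) = 1 / (1 + exp(−a(θ − b)))
logit(0.38) = ln(0.38/0.62) = -0.4895
b = θ − logit/(a) = 2.78 − (-0.4895)/2.3000 = 2.9928

2.993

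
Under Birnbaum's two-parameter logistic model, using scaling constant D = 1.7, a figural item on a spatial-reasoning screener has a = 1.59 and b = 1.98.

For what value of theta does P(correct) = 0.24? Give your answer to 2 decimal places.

P(theta) = 1 / (1 + exp(−D·a(theta − b)))
logit = ln(0.2400/0.7600) = -1.1527
theta = b + logit/(1.7·a) = 1.98 + (-1.1527)/2.7030 = 1.5536

1.55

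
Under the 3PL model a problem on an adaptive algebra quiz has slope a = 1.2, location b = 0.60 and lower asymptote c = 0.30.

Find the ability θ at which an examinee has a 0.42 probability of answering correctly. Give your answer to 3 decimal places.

-0.713

P(θ) = c + (1 − c) · 1 / (1 + exp(−a(θ − b)))
Remove guessing floor: (0.42 − 0.30)/(1 − 0.30) = 0.1714
logit = ln(0.1714/0.8286) = -1.5755
θ = b + logit/(a) = 0.60 + (-1.5755)/1.2000 = -0.7129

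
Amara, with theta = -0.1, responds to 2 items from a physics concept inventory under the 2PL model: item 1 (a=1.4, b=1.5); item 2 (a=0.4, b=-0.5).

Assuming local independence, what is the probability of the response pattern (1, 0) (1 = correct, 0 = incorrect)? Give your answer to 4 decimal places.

0.0443

P(theta) = 1 / (1 + exp(−a(theta − b)))
P_1 = 1/(1+e^{2.2400}) = 0.0962
P_2 = 1/(1+e^{-0.1600}) = 0.5399
L = P_1 × (1−P_2) = 0.0962 × 0.4601 = 0.04427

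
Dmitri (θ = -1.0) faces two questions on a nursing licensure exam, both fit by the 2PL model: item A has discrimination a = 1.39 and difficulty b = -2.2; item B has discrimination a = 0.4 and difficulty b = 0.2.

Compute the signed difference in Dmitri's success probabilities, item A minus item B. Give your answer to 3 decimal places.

0.459

P(θ) = 1 / (1 + exp(−a(θ − b)))
P_A = 0.8413
P_B = 0.3823
P_A − P_B = 0.4591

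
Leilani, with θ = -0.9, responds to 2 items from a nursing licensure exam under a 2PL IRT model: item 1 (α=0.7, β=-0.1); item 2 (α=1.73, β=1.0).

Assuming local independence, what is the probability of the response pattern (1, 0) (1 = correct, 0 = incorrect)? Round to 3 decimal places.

P(θ) = 1 / (1 + exp(−α(θ − β)))
P_1 = 1/(1+e^{0.5600}) = 0.3635
P_2 = 1/(1+e^{3.2870}) = 0.0360
L = P_1 × (1−P_2) = 0.3635 × 0.9640 = 0.35045

0.350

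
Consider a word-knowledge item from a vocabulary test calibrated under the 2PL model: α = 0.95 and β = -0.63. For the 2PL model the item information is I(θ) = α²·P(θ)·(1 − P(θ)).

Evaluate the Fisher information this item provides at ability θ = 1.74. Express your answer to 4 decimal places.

0.0778

P = 1/(1+e^{-2.2515}) = 0.9048
P(1−P) = 0.9048 × 0.0952 = 0.0862
I = α² × P(1−P) = 0.95² × 0.0862 = 0.07775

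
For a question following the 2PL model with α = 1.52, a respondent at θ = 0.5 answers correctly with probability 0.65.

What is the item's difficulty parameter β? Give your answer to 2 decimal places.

0.09

P(θ) = 1 / (1 + exp(−α(θ − β)))
logit(0.65) = ln(0.65/0.35) = 0.6190
β = θ − logit/(α) = 0.5 − 0.6190/1.5200 = 0.0927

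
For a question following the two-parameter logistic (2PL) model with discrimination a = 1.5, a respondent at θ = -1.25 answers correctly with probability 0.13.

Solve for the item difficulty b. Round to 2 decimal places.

0.02

P(θ) = 1 / (1 + exp(−a(θ − b)))
logit(0.13) = ln(0.13/0.87) = -1.9010
b = θ − logit/(a) = -1.25 − (-1.9010)/1.5000 = 0.0173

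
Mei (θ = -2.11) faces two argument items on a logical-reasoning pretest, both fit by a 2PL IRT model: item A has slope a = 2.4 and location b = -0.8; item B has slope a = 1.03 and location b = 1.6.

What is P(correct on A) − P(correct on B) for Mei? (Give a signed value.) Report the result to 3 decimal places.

0.020

P(θ) = 1 / (1 + exp(−a(θ − b)))
P_A = 0.0413
P_B = 0.0214
P_A − P_B = 0.0199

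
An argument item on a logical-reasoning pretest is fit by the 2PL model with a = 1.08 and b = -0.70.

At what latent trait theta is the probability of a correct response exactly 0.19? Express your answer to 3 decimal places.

P(theta) = 1 / (1 + exp(−a(theta − b)))
logit = ln(0.1900/0.8100) = -1.4500
theta = b + logit/(a) = -0.70 + (-1.4500)/1.0800 = -2.0426

-2.043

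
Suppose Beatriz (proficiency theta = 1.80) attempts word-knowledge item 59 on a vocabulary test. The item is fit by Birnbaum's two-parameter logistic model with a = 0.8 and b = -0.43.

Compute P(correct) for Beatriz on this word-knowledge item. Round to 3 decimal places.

P(theta) = 1 / (1 + exp(−a(theta − b)))
Exponent: 0.8 × (1.80 − (-0.43)) = 1.7840
1/(1 + e^{-1.7840}) = 0.8562

0.856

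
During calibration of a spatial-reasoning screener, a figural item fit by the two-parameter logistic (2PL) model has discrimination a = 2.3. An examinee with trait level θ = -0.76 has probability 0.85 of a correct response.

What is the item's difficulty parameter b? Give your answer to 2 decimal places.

P(θ) = 1 / (1 + exp(−a(θ − b)))
logit(0.85) = ln(0.85/0.15) = 1.7346
b = θ − logit/(a) = -0.76 − 1.7346/2.3000 = -1.5142

-1.51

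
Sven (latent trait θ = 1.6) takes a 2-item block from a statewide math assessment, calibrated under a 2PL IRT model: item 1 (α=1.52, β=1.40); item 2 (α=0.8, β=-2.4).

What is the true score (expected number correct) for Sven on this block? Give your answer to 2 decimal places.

1.54

P(θ) = 1 / (1 + exp(−α(θ − β)))
P_1 = 1/(1+e^{-0.3040}) = 0.5754
P_2 = 1/(1+e^{-3.2000}) = 0.9608
E[score] = 0.5754 + 0.9608 = 1.5363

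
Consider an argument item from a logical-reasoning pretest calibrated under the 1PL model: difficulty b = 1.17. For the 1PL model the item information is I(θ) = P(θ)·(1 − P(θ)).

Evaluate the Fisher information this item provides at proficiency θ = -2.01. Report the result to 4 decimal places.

P = 1/(1+e^{3.1800}) = 0.0399
P(1−P) = 0.0399 × 0.9601 = 0.0383
I = P(1−P) = 0.03833

0.0383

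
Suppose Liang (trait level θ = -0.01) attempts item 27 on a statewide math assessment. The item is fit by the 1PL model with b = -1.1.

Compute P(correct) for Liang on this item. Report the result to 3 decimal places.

P(θ) = 1 / (1 + exp(−(θ − b)))
Exponent: (-0.01 − (-1.1)) = 1.0900
1/(1 + e^{-1.0900}) = 0.7484
P = 0.7484

0.748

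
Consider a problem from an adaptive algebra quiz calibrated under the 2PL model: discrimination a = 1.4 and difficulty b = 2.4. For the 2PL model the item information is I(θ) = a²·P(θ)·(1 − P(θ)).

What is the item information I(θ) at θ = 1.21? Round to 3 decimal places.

0.262

P = 1/(1+e^{1.6660}) = 0.1590
P(1−P) = 0.1590 × 0.8410 = 0.1337
I = a² × P(1−P) = 1.4² × 0.1337 = 0.26203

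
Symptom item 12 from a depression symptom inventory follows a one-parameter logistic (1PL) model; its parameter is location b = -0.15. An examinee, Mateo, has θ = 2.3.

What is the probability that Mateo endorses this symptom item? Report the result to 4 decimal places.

0.9206

P(θ) = 1 / (1 + exp(−(θ − b)))
Exponent: (2.3 − (-0.15)) = 2.4500
1/(1 + e^{-2.4500}) = 0.9206
P = 0.9206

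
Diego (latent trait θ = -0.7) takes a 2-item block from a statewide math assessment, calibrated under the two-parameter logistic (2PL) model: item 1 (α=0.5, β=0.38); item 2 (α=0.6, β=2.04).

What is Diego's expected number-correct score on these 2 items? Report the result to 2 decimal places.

P(θ) = 1 / (1 + exp(−α(θ − β)))
P_1 = 1/(1+e^{0.5400}) = 0.3682
P_2 = 1/(1+e^{1.6440}) = 0.1619
E[score] = 0.3682 + 0.1619 = 0.5301

0.53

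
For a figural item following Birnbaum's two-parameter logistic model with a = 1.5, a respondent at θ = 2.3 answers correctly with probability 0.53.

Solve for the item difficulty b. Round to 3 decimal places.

2.220

P(θ) = 1 / (1 + exp(−a(θ − b)))
logit(0.53) = ln(0.53/0.47) = 0.1201
b = θ − logit/(a) = 2.3 − 0.1201/1.5000 = 2.2199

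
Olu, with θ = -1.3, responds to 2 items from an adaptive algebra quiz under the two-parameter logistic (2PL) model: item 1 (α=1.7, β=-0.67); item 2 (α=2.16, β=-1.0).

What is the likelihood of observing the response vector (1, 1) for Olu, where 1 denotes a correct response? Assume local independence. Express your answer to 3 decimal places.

0.088

P(θ) = 1 / (1 + exp(−α(θ − β)))
P_1 = 1/(1+e^{1.0710}) = 0.2552
P_2 = 1/(1+e^{0.6480}) = 0.3434
L = P_1 × P_2 = 0.2552 × 0.3434 = 0.08765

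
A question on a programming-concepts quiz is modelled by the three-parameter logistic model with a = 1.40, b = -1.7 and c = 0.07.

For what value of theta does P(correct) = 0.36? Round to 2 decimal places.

-2.27

P(theta) = c + (1 − c) · 1 / (1 + exp(−a(theta − b)))
Remove guessing floor: (0.36 − 0.07)/(1 − 0.07) = 0.3118
logit = ln(0.3118/0.6882) = -0.7916
theta = b + logit/(a) = -1.7 + (-0.7916)/1.4000 = -2.2654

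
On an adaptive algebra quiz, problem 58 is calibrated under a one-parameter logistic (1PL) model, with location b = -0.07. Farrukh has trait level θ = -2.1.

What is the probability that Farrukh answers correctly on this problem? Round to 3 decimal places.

0.116

P(θ) = 1 / (1 + exp(−(θ − b)))
Exponent: (-2.1 − (-0.07)) = -2.0300
1/(1 + e^{2.0300}) = 0.1161
P = 0.1161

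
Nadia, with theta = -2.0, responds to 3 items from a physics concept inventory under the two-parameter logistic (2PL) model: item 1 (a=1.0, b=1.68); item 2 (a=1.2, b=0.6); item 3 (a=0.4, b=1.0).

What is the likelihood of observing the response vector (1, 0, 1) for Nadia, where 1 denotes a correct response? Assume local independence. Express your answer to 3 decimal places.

P(theta) = 1 / (1 + exp(−a(theta − b)))
P_1 = 1/(1+e^{3.6800}) = 0.0246
P_2 = 1/(1+e^{3.1200}) = 0.0423
P_3 = 1/(1+e^{1.2000}) = 0.2315
L = P_1 × (1−P_2) × P_3 = 0.0246 × 0.9577 × 0.2315 = 0.00545

0.005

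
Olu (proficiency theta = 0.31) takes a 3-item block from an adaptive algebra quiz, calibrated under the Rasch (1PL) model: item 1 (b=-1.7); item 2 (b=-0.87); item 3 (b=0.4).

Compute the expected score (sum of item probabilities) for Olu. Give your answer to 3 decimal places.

P(theta) = 1 / (1 + exp(−(theta − b)))
P_1 = 1/(1+e^{-2.0100}) = 0.8818
P_2 = 1/(1+e^{-1.1800}) = 0.7649
P_3 = 1/(1+e^{0.0900}) = 0.4775
E[score] = 0.8818 + 0.7649 + 0.4775 = 2.1243

2.124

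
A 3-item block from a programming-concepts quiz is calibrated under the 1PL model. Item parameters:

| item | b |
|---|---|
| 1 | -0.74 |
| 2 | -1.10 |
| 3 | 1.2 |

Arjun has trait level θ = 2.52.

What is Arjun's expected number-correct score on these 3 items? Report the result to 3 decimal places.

2.726

P(θ) = 1 / (1 + exp(−(θ − b)))
P_1 = 1/(1+e^{-3.2600}) = 0.9630
P_2 = 1/(1+e^{-3.6200}) = 0.9739
P_3 = 1/(1+e^{-1.3200}) = 0.7892
E[score] = 0.9630 + 0.9739 + 0.7892 = 2.7261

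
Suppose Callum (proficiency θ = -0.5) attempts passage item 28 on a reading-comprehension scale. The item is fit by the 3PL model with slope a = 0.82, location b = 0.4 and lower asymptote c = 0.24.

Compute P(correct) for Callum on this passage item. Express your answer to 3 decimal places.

P(θ) = c + (1 − c) · 1 / (1 + exp(−a(θ − b)))
Exponent: 0.82 × (-0.5 − 0.4) = -0.7380
1/(1 + e^{0.7380}) = 0.3234
P = 0.24 + 0.76 × 0.3234 = 0.4858

0.486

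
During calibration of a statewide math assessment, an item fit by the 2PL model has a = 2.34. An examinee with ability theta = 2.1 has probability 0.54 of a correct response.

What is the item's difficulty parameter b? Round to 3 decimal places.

P(theta) = 1 / (1 + exp(−a(theta − b)))
logit(0.54) = ln(0.54/0.46) = 0.1603
b = theta − logit/(a) = 2.1 − 0.1603/2.3400 = 2.0315

2.031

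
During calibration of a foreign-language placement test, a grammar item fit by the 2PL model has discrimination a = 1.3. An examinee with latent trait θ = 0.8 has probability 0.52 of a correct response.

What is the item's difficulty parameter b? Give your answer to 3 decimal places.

0.738

P(θ) = 1 / (1 + exp(−a(θ − b)))
logit(0.52) = ln(0.52/0.48) = 0.0800
b = θ − logit/(a) = 0.8 − 0.0800/1.3000 = 0.7384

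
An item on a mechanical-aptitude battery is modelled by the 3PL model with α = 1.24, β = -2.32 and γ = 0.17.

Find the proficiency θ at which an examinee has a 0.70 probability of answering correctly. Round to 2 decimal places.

-1.86

P(θ) = γ + (1 − γ) · 1 / (1 + exp(−α(θ − β)))
Remove guessing floor: (0.70 − 0.17)/(1 − 0.17) = 0.6386
logit = ln(0.6386/0.3614) = 0.5691
θ = β + logit/(α) = -2.32 + 0.5691/1.2400 = -1.8611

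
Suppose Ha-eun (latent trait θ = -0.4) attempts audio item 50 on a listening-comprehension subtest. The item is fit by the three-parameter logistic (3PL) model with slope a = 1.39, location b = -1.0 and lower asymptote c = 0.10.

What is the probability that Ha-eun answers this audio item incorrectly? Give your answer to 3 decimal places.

P(θ) = c + (1 − c) · 1 / (1 + exp(−a(θ − b)))
Exponent: 1.39 × (-0.4 − (-1.0)) = 0.8340
1/(1 + e^{-0.8340}) = 0.6972
P = 0.10 + 0.90 × 0.6972 = 0.7275
P(incorrect) = 1 − 0.7275 = 0.2725

0.273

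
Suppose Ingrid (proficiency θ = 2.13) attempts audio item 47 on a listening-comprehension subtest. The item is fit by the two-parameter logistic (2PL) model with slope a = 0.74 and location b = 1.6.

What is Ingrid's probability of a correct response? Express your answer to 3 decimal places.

P(θ) = 1 / (1 + exp(−a(θ − b)))
Exponent: 0.74 × (2.13 − 1.6) = 0.3922
1/(1 + e^{-0.3922}) = 0.5968

0.597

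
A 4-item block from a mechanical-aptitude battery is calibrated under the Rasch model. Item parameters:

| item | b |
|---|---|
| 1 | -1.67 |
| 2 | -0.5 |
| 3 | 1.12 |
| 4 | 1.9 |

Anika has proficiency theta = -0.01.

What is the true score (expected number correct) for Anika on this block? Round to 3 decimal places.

P(theta) = 1 / (1 + exp(−(theta − b)))
P_1 = 1/(1+e^{-1.6600}) = 0.8402
P_2 = 1/(1+e^{-0.4900}) = 0.6201
P_3 = 1/(1+e^{1.1300}) = 0.2442
P_4 = 1/(1+e^{1.9100}) = 0.1290
E[score] = 0.8402 + 0.6201 + 0.2442 + 0.1290 = 1.8335

1.833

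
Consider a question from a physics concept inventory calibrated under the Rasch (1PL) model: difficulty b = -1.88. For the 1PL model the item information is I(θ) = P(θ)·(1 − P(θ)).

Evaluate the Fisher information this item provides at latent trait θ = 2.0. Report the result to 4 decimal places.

0.0198

P = 1/(1+e^{-3.8800}) = 0.9798
P(1−P) = 0.9798 × 0.0202 = 0.0198
I = P(1−P) = 0.01982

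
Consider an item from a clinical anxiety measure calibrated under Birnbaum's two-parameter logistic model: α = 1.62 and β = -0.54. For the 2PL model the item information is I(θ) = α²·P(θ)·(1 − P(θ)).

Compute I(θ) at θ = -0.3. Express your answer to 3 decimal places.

P = 1/(1+e^{-0.3888}) = 0.5960
P(1−P) = 0.5960 × 0.4040 = 0.2408
I = α² × P(1−P) = 1.62² × 0.2408 = 0.63192

0.632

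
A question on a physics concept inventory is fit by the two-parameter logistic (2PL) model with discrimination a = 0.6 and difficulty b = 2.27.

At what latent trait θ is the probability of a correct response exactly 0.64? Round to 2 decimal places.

P(θ) = 1 / (1 + exp(−a(θ − b)))
logit = ln(0.6400/0.3600) = 0.5754
θ = b + logit/(a) = 2.27 + 0.5754/0.6000 = 3.2289

3.23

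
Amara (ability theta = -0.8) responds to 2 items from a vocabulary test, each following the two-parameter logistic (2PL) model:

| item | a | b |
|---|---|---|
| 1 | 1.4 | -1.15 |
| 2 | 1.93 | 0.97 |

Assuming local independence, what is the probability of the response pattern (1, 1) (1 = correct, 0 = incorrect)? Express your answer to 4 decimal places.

0.0197

P(theta) = 1 / (1 + exp(−a(theta − b)))
P_1 = 1/(1+e^{-0.4900}) = 0.6201
P_2 = 1/(1+e^{3.4161}) = 0.0318
L = P_1 × P_2 = 0.6201 × 0.0318 = 0.01972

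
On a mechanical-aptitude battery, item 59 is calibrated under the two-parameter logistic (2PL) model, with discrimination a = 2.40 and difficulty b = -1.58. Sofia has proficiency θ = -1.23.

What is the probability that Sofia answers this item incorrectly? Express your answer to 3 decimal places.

0.302

P(θ) = 1 / (1 + exp(−a(θ − b)))
Exponent: 2.40 × (-1.23 − (-1.58)) = 0.8400
1/(1 + e^{-0.8400}) = 0.6985
P(incorrect) = 1 − 0.6985 = 0.3015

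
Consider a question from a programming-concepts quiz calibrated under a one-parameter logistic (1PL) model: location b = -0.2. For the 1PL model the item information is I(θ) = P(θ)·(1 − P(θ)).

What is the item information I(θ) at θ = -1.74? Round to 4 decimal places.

P = 1/(1+e^{1.5400}) = 0.1765
P(1−P) = 0.1765 × 0.8235 = 0.1454
I = P(1−P) = 0.14537

0.1454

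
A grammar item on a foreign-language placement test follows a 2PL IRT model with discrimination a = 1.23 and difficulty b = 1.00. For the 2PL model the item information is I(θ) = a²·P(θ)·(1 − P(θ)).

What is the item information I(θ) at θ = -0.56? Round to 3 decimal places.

P = 1/(1+e^{1.9188}) = 0.1280
P(1−P) = 0.1280 × 0.8720 = 0.1116
I = a² × P(1−P) = 1.23² × 0.1116 = 0.16886

0.169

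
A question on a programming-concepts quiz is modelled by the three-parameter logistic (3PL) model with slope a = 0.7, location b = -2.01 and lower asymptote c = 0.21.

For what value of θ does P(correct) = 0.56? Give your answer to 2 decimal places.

P(θ) = c + (1 − c) · 1 / (1 + exp(−a(θ − b)))
Remove guessing floor: (0.56 − 0.21)/(1 − 0.21) = 0.4430
logit = ln(0.4430/0.5570) = -0.2288
θ = b + logit/(a) = -2.01 + (-0.2288)/0.7000 = -2.3369

-2.34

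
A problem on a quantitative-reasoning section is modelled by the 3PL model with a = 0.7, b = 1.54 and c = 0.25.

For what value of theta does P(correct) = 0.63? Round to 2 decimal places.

P(theta) = c + (1 − c) · 1 / (1 + exp(−a(theta − b)))
Remove guessing floor: (0.63 − 0.25)/(1 − 0.25) = 0.5067
logit = ln(0.5067/0.4933) = 0.0267
theta = b + logit/(a) = 1.54 + 0.0267/0.7000 = 1.5781

1.58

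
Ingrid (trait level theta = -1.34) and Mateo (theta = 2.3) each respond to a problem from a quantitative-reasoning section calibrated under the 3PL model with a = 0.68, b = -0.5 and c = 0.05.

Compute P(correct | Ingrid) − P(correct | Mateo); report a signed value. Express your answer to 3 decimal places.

P(theta) = c + (1 − c) · 1 / (1 + exp(−a(theta − b)))
P(Ingrid) = 0.3929  [exponent -0.5712]
P(Mateo) = 0.8768  [exponent 1.9040]
Difference = 0.3929 − 0.8768 = -0.4839

-0.484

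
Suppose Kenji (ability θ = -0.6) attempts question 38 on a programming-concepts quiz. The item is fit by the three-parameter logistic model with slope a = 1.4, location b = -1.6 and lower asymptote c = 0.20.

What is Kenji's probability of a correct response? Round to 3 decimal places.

0.842

P(θ) = c + (1 − c) · 1 / (1 + exp(−a(θ − b)))
Exponent: 1.4 × (-0.6 − (-1.6)) = 1.4000
1/(1 + e^{-1.4000}) = 0.8022
P = 0.20 + 0.80 × 0.8022 = 0.8417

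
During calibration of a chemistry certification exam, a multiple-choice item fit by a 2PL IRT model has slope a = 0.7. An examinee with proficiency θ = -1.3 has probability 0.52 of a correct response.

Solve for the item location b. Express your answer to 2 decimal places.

-1.41

P(θ) = 1 / (1 + exp(−a(θ − b)))
logit(0.52) = ln(0.52/0.48) = 0.0800
b = θ − logit/(a) = -1.3 − 0.0800/0.7000 = -1.4143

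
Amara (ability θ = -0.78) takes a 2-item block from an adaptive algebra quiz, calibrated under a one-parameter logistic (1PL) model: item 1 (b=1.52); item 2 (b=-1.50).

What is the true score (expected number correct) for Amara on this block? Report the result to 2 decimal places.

0.76

P(θ) = 1 / (1 + exp(−(θ − b)))
P_1 = 1/(1+e^{2.3000}) = 0.0911
P_2 = 1/(1+e^{-0.7200}) = 0.6726
E[score] = 0.0911 + 0.6726 = 0.7637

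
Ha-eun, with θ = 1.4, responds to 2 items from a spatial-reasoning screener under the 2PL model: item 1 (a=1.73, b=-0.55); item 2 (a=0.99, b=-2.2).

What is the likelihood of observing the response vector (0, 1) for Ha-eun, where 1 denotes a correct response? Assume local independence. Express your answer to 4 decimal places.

P(θ) = 1 / (1 + exp(−a(θ − b)))
P_1 = 1/(1+e^{-3.3735}) = 0.9669
P_2 = 1/(1+e^{-3.5640}) = 0.9725
L = (1−P_1) × P_2 = 0.0331 × 0.9725 = 0.03222

0.0322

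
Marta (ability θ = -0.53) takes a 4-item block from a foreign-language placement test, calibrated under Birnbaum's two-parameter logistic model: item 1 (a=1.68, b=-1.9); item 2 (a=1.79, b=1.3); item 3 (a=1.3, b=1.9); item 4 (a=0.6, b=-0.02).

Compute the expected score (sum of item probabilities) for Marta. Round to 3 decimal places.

P(θ) = 1 / (1 + exp(−a(θ − b)))
P_1 = 1/(1+e^{-2.3016}) = 0.9090
P_2 = 1/(1+e^{3.2757}) = 0.0364
P_3 = 1/(1+e^{3.1590}) = 0.0407
P_4 = 1/(1+e^{0.3060}) = 0.4241
E[score] = 0.9090 + 0.0364 + 0.0407 + 0.4241 = 1.4103

1.410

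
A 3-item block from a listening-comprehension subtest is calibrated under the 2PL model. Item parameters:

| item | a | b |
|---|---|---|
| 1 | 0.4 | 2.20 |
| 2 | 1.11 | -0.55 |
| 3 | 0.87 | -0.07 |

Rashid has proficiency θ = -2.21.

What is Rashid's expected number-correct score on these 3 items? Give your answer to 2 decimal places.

0.42

P(θ) = 1 / (1 + exp(−a(θ − b)))
P_1 = 1/(1+e^{1.7640}) = 0.1463
P_2 = 1/(1+e^{1.8426}) = 0.1367
P_3 = 1/(1+e^{1.8618}) = 0.1345
E[score] = 0.1463 + 0.1367 + 0.1345 = 0.4175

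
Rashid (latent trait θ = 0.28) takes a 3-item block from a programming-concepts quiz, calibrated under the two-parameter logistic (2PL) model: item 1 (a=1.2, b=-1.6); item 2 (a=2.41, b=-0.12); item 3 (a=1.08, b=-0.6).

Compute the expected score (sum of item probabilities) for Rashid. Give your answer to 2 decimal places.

2.35

P(θ) = 1 / (1 + exp(−a(θ − b)))
P_1 = 1/(1+e^{-2.2560}) = 0.9052
P_2 = 1/(1+e^{-0.9640}) = 0.7239
P_3 = 1/(1+e^{-0.9504}) = 0.7212
E[score] = 0.9052 + 0.7239 + 0.7212 = 2.3503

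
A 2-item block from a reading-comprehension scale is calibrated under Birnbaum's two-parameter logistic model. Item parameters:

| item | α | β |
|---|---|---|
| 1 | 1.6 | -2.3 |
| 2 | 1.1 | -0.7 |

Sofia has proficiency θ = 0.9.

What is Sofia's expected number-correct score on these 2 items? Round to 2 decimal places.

1.85

P(θ) = 1 / (1 + exp(−α(θ − β)))
P_1 = 1/(1+e^{-5.1200}) = 0.9941
P_2 = 1/(1+e^{-1.7600}) = 0.8532
E[score] = 0.9941 + 0.8532 = 1.8473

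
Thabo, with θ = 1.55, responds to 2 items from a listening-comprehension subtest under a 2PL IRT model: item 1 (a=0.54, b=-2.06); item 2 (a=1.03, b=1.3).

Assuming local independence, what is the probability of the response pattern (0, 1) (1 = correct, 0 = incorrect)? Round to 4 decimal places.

P(θ) = 1 / (1 + exp(−a(θ − b)))
P_1 = 1/(1+e^{-1.9494}) = 0.8754
P_2 = 1/(1+e^{-0.2575}) = 0.5640
L = (1−P_1) × P_2 = 0.1246 × 0.5640 = 0.07029

0.0703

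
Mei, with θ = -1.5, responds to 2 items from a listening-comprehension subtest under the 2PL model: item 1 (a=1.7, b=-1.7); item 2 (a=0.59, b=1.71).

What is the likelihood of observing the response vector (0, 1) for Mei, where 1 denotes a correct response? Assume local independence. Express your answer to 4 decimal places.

0.0544

P(θ) = 1 / (1 + exp(−a(θ − b)))
P_1 = 1/(1+e^{-0.3400}) = 0.5842
P_2 = 1/(1+e^{1.8939}) = 0.1308
L = (1−P_1) × P_2 = 0.4158 × 0.1308 = 0.05439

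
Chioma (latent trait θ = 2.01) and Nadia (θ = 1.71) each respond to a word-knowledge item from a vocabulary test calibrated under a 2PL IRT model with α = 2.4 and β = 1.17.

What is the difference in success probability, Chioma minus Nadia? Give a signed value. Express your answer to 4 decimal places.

0.0973

P(θ) = 1 / (1 + exp(−α(θ − β)))
P(Chioma) = 0.8825  [exponent 2.0160]
P(Nadia) = 0.7852  [exponent 1.2960]
Difference = 0.8825 − 0.7852 = 0.0973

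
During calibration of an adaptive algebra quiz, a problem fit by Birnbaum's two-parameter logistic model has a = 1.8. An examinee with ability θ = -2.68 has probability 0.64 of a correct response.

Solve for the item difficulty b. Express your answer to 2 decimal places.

-3.00

P(θ) = 1 / (1 + exp(−a(θ − b)))
logit(0.64) = ln(0.64/0.36) = 0.5754
b = θ − logit/(a) = -2.68 − 0.5754/1.8000 = -2.9996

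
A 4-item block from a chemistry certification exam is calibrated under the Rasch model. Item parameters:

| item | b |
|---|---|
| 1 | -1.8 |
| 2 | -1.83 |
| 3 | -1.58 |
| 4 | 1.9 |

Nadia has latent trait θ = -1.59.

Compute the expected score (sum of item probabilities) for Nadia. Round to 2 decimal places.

P(θ) = 1 / (1 + exp(−(θ − b)))
P_1 = 1/(1+e^{-0.2100}) = 0.5523
P_2 = 1/(1+e^{-0.2400}) = 0.5597
P_3 = 1/(1+e^{0.0100}) = 0.4975
P_4 = 1/(1+e^{3.4900}) = 0.0296
E[score] = 0.5523 + 0.5597 + 0.4975 + 0.0296 = 1.6391

1.64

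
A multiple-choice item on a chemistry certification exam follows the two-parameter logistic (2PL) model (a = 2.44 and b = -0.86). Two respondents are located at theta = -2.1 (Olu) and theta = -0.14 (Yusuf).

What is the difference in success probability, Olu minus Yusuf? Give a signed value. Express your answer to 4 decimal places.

P(theta) = 1 / (1 + exp(−a(theta − b)))
P(Olu) = 0.0463  [exponent -3.0256]
P(Yusuf) = 0.8528  [exponent 1.7568]
Difference = 0.0463 − 0.8528 = -0.8065

-0.8065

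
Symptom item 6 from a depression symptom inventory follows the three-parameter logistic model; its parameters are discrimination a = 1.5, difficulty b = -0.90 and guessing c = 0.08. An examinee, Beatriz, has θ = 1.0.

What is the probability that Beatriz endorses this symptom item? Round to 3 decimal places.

P(θ) = c + (1 − c) · 1 / (1 + exp(−a(θ − b)))
Exponent: 1.5 × (1.0 − (-0.90)) = 2.8500
1/(1 + e^{-2.8500}) = 0.9453
P = 0.08 + 0.92 × 0.9453 = 0.9497

0.950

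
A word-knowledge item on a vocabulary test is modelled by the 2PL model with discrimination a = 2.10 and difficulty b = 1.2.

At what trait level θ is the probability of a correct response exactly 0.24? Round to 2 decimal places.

0.65

P(θ) = 1 / (1 + exp(−a(θ − b)))
logit = ln(0.2400/0.7600) = -1.1527
θ = b + logit/(a) = 1.2 + (-1.1527)/2.1000 = 0.6511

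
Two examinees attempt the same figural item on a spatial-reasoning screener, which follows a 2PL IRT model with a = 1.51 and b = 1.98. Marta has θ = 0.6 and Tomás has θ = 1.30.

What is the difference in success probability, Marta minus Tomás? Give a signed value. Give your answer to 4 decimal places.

P(θ) = 1 / (1 + exp(−a(θ − b)))
P(Marta) = 0.1107  [exponent -2.0838]
P(Tomás) = 0.2637  [exponent -1.0268]
Difference = 0.1107 − 0.2637 = -0.1530

-0.1530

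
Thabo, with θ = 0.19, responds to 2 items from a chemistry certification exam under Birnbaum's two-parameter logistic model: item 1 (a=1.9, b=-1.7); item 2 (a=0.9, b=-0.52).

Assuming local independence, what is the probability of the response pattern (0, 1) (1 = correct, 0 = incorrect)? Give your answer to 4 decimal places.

0.0176

P(θ) = 1 / (1 + exp(−a(θ − b)))
P_1 = 1/(1+e^{-3.5910}) = 0.9732
P_2 = 1/(1+e^{-0.6390}) = 0.6545
L = (1−P_1) × P_2 = 0.0268 × 0.6545 = 0.01756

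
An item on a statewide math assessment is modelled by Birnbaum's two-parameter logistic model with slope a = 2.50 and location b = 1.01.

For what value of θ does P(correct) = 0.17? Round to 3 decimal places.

0.376

P(θ) = 1 / (1 + exp(−a(θ − b)))
logit = ln(0.1700/0.8300) = -1.5856
θ = b + logit/(a) = 1.01 + (-1.5856)/2.5000 = 0.3757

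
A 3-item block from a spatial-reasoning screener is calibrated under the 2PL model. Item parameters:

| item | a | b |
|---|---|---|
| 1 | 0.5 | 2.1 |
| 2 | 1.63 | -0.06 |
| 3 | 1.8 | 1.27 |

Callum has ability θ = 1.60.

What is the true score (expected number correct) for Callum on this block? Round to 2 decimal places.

2.02

P(θ) = 1 / (1 + exp(−a(θ − b)))
P_1 = 1/(1+e^{0.2500}) = 0.4378
P_2 = 1/(1+e^{-2.7058}) = 0.9374
P_3 = 1/(1+e^{-0.5940}) = 0.6443
E[score] = 0.4378 + 0.9374 + 0.6443 = 2.0195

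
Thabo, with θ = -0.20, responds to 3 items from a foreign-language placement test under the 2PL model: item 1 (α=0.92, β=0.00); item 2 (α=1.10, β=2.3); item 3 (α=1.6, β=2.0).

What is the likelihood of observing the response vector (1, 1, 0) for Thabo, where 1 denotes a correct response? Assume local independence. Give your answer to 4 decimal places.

P(θ) = 1 / (1 + exp(−α(θ − β)))
P_1 = 1/(1+e^{0.1840}) = 0.4541
P_2 = 1/(1+e^{2.7500}) = 0.0601
P_3 = 1/(1+e^{3.5200}) = 0.0287
L = P_1 × P_2 × (1−P_3) = 0.4541 × 0.0601 × 0.9713 = 0.02650

0.0265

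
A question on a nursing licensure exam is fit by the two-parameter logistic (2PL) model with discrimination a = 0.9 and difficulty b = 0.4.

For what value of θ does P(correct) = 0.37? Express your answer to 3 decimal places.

-0.191

P(θ) = 1 / (1 + exp(−a(θ − b)))
logit = ln(0.3700/0.6300) = -0.5322
θ = b + logit/(a) = 0.4 + (-0.5322)/0.9000 = -0.1914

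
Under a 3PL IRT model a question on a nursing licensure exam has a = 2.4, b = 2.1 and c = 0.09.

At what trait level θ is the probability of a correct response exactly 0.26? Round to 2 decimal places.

1.49

P(θ) = c + (1 − c) · 1 / (1 + exp(−a(θ − b)))
Remove guessing floor: (0.26 − 0.09)/(1 − 0.09) = 0.1868
logit = ln(0.1868/0.8132) = -1.4709
θ = b + logit/(a) = 2.1 + (-1.4709)/2.4000 = 1.4871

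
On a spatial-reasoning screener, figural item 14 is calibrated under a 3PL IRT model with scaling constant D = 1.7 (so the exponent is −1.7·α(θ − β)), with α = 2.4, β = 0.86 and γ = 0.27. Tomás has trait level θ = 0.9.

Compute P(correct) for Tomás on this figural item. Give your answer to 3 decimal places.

P(θ) = γ + (1 − γ) · 1 / (1 + exp(−D·α(θ − β)))
Exponent: 1.7 × 2.4 × (0.9 − 0.86) = 0.1632
1/(1 + e^{-0.1632}) = 0.5407
P = 0.27 + 0.73 × 0.5407 = 0.6647

0.665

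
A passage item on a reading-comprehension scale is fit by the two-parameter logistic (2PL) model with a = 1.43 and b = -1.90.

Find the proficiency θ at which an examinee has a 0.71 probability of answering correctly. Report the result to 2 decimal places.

-1.27

P(θ) = 1 / (1 + exp(−a(θ − b)))
logit = ln(0.7100/0.2900) = 0.8954
θ = b + logit/(a) = -1.90 + 0.8954/1.4300 = -1.2739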